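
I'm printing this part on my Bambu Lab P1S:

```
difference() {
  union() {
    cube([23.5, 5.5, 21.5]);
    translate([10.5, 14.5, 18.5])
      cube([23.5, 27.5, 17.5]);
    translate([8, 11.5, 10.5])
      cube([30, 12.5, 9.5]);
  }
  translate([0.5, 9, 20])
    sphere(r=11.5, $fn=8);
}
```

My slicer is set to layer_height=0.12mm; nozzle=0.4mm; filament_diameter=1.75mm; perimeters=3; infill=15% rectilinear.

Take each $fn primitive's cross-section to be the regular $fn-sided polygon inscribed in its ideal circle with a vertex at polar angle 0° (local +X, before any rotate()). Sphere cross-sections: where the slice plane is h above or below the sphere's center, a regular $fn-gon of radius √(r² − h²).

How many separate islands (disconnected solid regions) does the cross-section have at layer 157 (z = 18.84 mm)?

At z = 18.84 mm: the 23.5×5.5 cube contributes its full rectangle; the cube at (10.5, 14.5) (footprint 23.5×27.5) is included at this height; the cube at (8, 11.5) (footprint 30×12.5) is included at this height; Merging all regions: the regions partially overlap (shared area 223.25 mm²), so overlapping operands fuse into one piece — 2 connected regions; the sphere at (0.5, 9): section is a regular 8-gon, circumradius = √(r²−h²) = √(11.5²−1.16²) = 11.441; After the difference (first − rest): starting from that combined region, the r=11.5 sphere at (0.5, 9) partially overlaps it — only the 60.46 mm² overlap (of its 370.25 mm²) is removed, clipping the outline — 2 connected regions. Overall, the cross-section has 2 separate islands. Island count = 2.

2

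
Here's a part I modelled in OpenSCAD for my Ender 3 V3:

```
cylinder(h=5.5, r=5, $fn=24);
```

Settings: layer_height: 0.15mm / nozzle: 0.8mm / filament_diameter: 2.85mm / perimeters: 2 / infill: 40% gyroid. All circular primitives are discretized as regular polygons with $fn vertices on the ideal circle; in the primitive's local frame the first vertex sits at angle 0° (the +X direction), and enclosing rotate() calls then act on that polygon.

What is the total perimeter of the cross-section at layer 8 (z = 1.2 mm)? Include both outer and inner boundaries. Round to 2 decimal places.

31.33 mm

At z = 1.2 mm: the r=5 cylinder contributes a regular 24-gon of circumradius 5 (perimeter = 2·24·5.000·sin(180°/24) = 31.33 mm). Overall, the cross-section is a single solid region. Total boundary length (outer) = 31.33 mm.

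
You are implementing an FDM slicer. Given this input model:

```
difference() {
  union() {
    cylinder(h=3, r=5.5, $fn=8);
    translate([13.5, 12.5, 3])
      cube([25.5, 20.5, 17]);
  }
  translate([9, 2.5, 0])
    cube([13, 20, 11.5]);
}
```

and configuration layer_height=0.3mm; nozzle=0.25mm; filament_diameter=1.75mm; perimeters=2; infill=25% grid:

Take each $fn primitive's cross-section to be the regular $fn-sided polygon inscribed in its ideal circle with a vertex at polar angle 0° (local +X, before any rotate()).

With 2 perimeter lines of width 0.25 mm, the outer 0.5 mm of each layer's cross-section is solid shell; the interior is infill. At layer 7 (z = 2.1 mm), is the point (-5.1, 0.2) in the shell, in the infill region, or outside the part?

shell

At z = 2.1 mm: the r=5.5 cylinder contributes a regular 8-gon of circumradius 5.5; the cube at (13.5, 12.5) is absent (z outside [3, 20]); Merging all regions: only the r=5.5 cylinder is present, so the union is just that shape — 1 connected region; the cube at (9, 2.5) (footprint 13×20) is included at this height; Subtracting the remaining from the first: starting from the result so far, the 13×20 cube at (9, 2.5) misses the remaining region (no effect) — 1 connected region. Overall, the cross-section is a single solid region. The nearest boundary edge runs (-5.50, 0.00)→(-3.89, 3.89); distance from the point to it = 0.29 mm. The point is inside the cross-section, 0.29 mm from the nearest boundary — within the 0.5 mm shell band (2 × 0.25).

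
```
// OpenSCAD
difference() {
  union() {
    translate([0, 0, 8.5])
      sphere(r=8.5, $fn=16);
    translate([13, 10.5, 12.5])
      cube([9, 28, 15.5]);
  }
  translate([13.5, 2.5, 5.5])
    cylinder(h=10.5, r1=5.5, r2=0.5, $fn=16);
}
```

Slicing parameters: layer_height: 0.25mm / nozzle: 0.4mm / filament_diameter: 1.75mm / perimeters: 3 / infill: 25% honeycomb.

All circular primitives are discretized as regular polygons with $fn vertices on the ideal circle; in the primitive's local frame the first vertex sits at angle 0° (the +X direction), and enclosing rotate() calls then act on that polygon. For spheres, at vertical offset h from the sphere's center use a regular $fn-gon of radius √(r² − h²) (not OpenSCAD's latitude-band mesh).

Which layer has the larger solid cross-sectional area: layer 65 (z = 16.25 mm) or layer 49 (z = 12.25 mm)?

layer 65 (z = 16.25 mm)

Layer 65 (z = 16.25): the r=8.5 sphere slices to a regular 16-gon of circumradius 3.491 (√(r²−h²) with h=7.75 from center) (area = (16/2)·3.491²·sin(360°/16) = 37.31 mm²); the 9×28 cube at (13, 10.5) contributes its full rectangle (area 252.00 mm²); Taking the union: the 2 present regions are separate (no shared area or edge), so areas and boundary lengths simply add and each stays a separate island — area = 289.31 mm²; the cone at (13.5, 2.5) is not intersected at this z (z outside [5.5, 16]); After the difference (first − rest): none of the subtracted shapes is present at this height, so the result so far is unchanged — area = 289.31 mm². So its area = 289.31 mm². Layer 49 (z = 12.25): the r=8.5 sphere slices to a regular 16-gon of circumradius 7.628 (√(r²−h²) with h=3.75 from center) (area = (16/2)·7.628²·sin(360°/16) = 178.14 mm²); the cube at (13, 10.5) is absent (z outside [12.5, 28]); Taking the union: only the r=8.5 sphere is present, so the union is just that shape — area = 178.14 mm²; the cone at (13.5, 2.5) contributes a regular 16-gon of circumradius 2.286 (interpolated between r1=5.5 and r2=0.5 at t=0.643) (area = (16/2)·2.286²·sin(360°/16) = 15.99 mm²); Subtracting the remaining from the first: starting from the result so far (178.14 mm²), the cone at (13.5, 2.5) misses the remaining region (no effect) — area = 178.14 mm². So its area = 178.14 mm². Layer 65 is larger (289.31 vs 178.14 mm²).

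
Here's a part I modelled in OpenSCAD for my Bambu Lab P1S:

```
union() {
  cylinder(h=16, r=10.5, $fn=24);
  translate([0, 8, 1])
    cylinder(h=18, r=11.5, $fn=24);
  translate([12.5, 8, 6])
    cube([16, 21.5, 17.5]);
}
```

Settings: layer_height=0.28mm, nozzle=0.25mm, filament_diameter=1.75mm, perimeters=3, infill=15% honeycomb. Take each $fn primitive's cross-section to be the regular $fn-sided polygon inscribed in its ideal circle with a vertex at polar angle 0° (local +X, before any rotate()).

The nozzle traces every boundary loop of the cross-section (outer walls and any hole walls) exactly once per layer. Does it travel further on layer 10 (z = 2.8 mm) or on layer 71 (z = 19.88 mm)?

layer 10 (z = 2.8 mm)

Layer 10 (z = 2.8): the r=10.5 cylinder contributes a regular 24-gon of circumradius 10.5 (perimeter = 2·24·10.500·sin(180°/24) = 65.79 mm); the r=11.5 cylinder at (0, 8) contributes a regular 24-gon of circumradius 11.5 (perimeter = 2·24·11.500·sin(180°/24) = 72.05 mm); the cube at (12.5, 8) does not reach this height (z outside [6, 23.5]); Combining (union): the regions partially overlap (shared area 204.17 mm²), so the edge portions inside another operand are dropped and the merged outline is re-measured after clipping — boundary = 85.40 mm. So its perimeter = 85.40 mm. Layer 71 (z = 19.88): the cylinder is absent (z outside [0, 16]); the cylinder at (0, 8) does not reach this height (z outside [1, 19]); the cube at (12.5, 8) (footprint 16×21.5) is included at this height (perimeter 75.00 mm); Merging all regions: only the 16×21.5 cube at (12.5, 8) is present, so the union is just that shape — boundary = 75.00 mm. So its perimeter = 75.00 mm. Layer 10 is larger (85.40 vs 75.00 mm).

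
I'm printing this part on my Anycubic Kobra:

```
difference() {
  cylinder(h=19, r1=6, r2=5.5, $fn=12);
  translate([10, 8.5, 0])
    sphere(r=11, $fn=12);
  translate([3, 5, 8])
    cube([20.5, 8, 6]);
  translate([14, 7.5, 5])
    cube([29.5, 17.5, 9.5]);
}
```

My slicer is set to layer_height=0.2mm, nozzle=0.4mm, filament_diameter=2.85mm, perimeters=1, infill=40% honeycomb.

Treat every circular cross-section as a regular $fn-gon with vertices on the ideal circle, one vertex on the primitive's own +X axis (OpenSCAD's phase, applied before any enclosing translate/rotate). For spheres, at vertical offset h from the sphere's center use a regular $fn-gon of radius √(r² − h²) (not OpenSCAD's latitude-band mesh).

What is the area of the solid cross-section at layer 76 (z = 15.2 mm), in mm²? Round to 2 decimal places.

94.08 mm²

At z = 15.2 mm: the cone: at t=0.800 of its height the radius interpolates to r₁+(r₂−r₁)t = 5.600, giving a regular 12-gon of that circumradius (area = (12/2)·5.600²·sin(360°/12) = 94.08 mm²); the sphere at (10, 8.5) is not intersected at this z (|z−center|=15.200 > r=11); the cube at (3, 5) is absent (z outside [8, 14]); the cube at (14, 7.5) does not reach this height (z outside [5, 14.5]); After the difference (first − rest): none of the subtracted shapes is present at this height, so the cone is unchanged — area = 94.08 mm². Overall, the cross-section is a single solid region. Net area = 94.08 mm².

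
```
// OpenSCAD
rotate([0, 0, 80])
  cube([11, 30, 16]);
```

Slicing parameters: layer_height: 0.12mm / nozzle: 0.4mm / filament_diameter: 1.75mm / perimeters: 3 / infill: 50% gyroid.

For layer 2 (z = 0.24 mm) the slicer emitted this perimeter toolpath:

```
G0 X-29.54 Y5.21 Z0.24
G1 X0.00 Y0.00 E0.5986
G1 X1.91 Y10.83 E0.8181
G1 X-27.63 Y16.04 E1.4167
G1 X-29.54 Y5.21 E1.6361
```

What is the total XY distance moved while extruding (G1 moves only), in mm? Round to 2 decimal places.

Sum the Euclidean lengths of each G1 segment: total = 81.99 mm.

81.99 mm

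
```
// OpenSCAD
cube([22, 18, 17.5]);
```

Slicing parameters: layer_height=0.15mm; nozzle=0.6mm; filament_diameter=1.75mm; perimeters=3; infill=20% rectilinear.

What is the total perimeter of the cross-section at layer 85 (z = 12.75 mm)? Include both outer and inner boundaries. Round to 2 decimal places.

At z = 12.75 mm: the cube (footprint 22×18) is included at this height (perimeter 80.00 mm). Overall, the cross-section is a single solid region. Total boundary length (outer) = 80.00 mm.

80.00 mm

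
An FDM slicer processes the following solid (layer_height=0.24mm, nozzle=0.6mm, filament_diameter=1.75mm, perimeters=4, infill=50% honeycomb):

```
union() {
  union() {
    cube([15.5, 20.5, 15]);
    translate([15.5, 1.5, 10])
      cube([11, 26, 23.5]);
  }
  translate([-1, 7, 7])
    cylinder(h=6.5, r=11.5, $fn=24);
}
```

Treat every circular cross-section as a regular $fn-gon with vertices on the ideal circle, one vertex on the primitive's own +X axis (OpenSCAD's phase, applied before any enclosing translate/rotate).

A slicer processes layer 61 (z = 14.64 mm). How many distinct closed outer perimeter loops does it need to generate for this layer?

1

At z = 14.64 mm: the cube (footprint 15.5×20.5) is included at this height; the cube at (15.5, 1.5) is present — its section is the full 11×26 rectangle; Merging all regions: the 2 present regions share edge segments without overlapping in area, so areas simply add but the touching pieces fuse into one outline (the shared edge portions become interior and drop out of the boundary) — 1 connected region; the cylinder at (-1, 7) does not reach this height (z outside [7, 13.5]); Merging all regions: only the result so far is present, so the union is just that shape — 1 connected region. The result has 1 disconnected region.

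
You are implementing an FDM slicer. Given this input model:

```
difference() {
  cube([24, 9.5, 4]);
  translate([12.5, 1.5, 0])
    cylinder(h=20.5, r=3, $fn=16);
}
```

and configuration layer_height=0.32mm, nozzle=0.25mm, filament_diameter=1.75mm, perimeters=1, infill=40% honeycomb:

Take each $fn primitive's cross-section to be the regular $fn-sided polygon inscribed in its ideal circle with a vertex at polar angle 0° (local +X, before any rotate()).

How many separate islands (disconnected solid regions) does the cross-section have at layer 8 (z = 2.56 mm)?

At z = 2.56 mm: the 24×9.5 cube contributes its full rectangle; the cylinder at (12.5, 1.5): section is a regular 16-gon, circumradius r=3; Subtracting the remaining from the first: starting from the 24×9.5 cube, the r=3 cylinder at (12.5, 1.5) partially overlaps it — only the 22.27 mm² overlap (of its 27.55 mm²) is removed, clipping the outline — 1 connected region. Overall, the cross-section is a single solid region. Island count = 1.

1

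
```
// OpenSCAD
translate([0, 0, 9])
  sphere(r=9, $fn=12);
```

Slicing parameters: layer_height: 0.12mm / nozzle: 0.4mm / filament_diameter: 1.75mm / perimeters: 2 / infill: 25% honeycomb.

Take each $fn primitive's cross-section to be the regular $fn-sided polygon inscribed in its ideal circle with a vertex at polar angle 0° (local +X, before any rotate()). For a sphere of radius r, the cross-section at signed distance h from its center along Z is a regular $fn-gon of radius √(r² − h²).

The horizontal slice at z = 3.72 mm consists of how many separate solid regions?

1

At z = 3.72 mm: the r=9 sphere contributes a regular 12-gon of circumradius √(9²−5.28²) = 7.288. The result has 1 disconnected region.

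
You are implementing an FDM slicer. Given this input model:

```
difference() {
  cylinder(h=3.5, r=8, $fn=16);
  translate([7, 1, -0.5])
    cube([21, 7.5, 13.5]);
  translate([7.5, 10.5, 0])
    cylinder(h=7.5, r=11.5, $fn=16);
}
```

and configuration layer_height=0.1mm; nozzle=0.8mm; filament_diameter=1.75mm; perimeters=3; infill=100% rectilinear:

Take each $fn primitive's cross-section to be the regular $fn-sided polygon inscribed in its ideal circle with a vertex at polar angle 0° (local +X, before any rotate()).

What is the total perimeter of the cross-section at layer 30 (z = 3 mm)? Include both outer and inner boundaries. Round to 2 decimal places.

47.95 mm

At z = 3 mm: the cylinder: section is a regular 16-gon, circumradius r=8 (perimeter = 2·16·8.000·sin(180°/16) = 49.94 mm); the 21×7.5 cube at (7, 1) contributes its full rectangle (perimeter 57.00 mm); the r=11.5 cylinder at (7.5, 10.5) contributes a regular 16-gon of circumradius 11.5 (perimeter = 2·16·11.500·sin(180°/16) = 71.79 mm); Taking the first minus the rest: starting from the r=8 cylinder, the 21×7.5 cube at (7, 1) partially overlaps it — only the 1.34 mm² overlap (of its 157.50 mm²) is removed, clipping the outline; the r=11.5 cylinder at (7.5, 10.5) partially overlaps it — only the 59.93 mm² overlap (of its 404.88 mm²) is removed, clipping the outline — boundary = 47.95 mm. Overall, the cross-section is a single solid region. Total boundary length (outer) = 47.95 mm.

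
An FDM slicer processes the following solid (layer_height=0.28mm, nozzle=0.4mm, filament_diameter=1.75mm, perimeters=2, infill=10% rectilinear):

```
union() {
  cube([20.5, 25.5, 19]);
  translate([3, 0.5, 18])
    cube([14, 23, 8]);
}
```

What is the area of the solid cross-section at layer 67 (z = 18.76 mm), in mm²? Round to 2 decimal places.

At z = 18.76 mm: the cube (footprint 20.5×25.5) is included at this height (area 522.75 mm²); the cube at (3, 0.5) is present — its section is the full 14×23 rectangle (area 322.00 mm²); Combining (union): the 14×23 cube at (3, 0.5) lies entirely inside the 20.5×25.5 cube, so the union is just the 20.5×25.5 cube — area = 522.75 mm². Overall, the cross-section is a single solid region. Net area = 522.75 mm².

522.75 mm²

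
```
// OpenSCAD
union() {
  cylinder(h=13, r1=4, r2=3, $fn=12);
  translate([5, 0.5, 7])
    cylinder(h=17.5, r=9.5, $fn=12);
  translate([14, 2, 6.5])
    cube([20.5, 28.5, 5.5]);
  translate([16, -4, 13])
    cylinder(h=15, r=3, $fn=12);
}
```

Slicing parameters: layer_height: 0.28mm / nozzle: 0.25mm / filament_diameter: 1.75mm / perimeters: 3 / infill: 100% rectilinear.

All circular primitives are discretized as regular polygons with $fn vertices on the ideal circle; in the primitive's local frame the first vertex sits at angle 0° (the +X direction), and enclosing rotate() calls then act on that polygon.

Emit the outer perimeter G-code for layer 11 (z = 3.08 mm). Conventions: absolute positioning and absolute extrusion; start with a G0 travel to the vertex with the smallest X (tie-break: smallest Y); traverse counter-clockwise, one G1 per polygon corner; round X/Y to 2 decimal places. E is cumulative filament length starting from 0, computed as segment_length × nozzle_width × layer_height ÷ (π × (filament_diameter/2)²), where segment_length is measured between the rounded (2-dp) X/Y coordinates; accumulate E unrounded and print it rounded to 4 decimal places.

At z = 3.08 mm: the cone contributes a regular 12-gon of circumradius 3.763 (interpolated between r1=4 and r2=3 at t=0.237); the cylinder at (5, 0.5) is absent (z outside [7, 24.5]); the cube at (14, 2) is not intersected at this z (z outside [6.5, 12]); the cylinder at (16, -4) is absent (z outside [13, 28]); Combining (union): only the cone is present, so the union is just that shape — 1 connected region. The outline is a single polygon with 12 vertices. Extrusion per mm of travel: 0.25 × 0.28 / (π × 0.875²) = 0.029103. Accumulating E over each segment gives final E = 0.6801.

G0 X-3.76 Y0.00 Z3.08
G1 X-3.26 Y-1.88 E0.0566
G1 X-1.88 Y-3.26 E0.1134
G1 X0.00 Y-3.76 E0.1700
G1 X1.88 Y-3.26 E0.2266
G1 X3.26 Y-1.88 E0.2834
G1 X3.76 Y0.00 E0.3401
G1 X3.26 Y1.88 E0.3967
G1 X1.88 Y3.26 E0.4535
G1 X0.00 Y3.76 E0.5101
G1 X-1.88 Y3.26 E0.5667
G1 X-3.26 Y1.88 E0.6235
G1 X-3.76 Y0.00 E0.6801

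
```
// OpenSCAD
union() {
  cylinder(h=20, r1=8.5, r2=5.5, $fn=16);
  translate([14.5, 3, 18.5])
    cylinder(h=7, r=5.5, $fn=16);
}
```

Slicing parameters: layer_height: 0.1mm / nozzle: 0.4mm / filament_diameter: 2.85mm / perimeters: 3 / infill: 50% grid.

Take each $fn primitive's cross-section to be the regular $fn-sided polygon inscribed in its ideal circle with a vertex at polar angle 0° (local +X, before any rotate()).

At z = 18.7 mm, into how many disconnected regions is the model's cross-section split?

At z = 18.7 mm: the cone: at t=0.935 of its height the radius interpolates to r₁+(r₂−r₁)t = 5.695, giving a regular 16-gon of that circumradius; the r=5.5 cylinder at (14.5, 3) contributes a regular 16-gon of circumradius 5.5; Combining (union): the 2 present regions are separate (no shared area or edge), so areas and boundary lengths simply add and each stays a separate island — 2 connected regions. The result has 2 disconnected regions.

2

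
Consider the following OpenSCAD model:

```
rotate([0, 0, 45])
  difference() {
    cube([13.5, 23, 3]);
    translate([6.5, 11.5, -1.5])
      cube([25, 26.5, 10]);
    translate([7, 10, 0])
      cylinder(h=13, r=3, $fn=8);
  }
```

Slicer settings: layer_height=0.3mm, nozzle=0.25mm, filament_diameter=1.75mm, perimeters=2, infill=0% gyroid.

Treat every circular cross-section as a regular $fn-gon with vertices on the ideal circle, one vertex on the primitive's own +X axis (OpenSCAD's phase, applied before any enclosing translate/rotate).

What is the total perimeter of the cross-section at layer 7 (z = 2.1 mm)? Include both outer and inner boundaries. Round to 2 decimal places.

83.69 mm

At z = 2.1 mm: the 13.5×23 cube contributes its full rectangle (perimeter 73.00 mm); the cube at (6.5, 11.5) is present — its section is the full 25×26.5 rectangle (perimeter 103.00 mm); the cylinder at (7, 10): section is a regular 8-gon, circumradius r=3 (perimeter = 2·8·3.000·sin(180°/8) = 18.37 mm); After the difference (first − rest): starting from the 13.5×23 cube, the 25×26.5 cube at (6.5, 11.5) partially overlaps it — only the 80.50 mm² overlap (of its 662.50 mm²) is removed, clipping the outline; the r=3 cylinder at (7, 10) partially overlaps it — only the 22.43 mm² overlap (of its 25.46 mm²) is removed, clipping the outline — boundary = 83.69 mm; (rotated 45° about Z; rotation is an isometry so areas/perimeters/island counts are preserved). Overall, the cross-section is a single solid region. Total boundary length (outer) = 83.69 mm.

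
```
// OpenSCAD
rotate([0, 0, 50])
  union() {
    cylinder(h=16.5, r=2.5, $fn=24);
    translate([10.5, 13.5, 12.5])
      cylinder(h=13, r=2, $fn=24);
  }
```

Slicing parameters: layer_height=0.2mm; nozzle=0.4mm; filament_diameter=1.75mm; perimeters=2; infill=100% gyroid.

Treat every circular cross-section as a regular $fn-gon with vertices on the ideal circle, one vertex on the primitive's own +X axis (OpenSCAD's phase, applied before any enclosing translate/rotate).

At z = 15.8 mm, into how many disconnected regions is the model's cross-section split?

At z = 15.8 mm: the cylinder: section is a regular 24-gon, circumradius r=2.5; the cylinder at (10.5, 13.5): section is a regular 24-gon, circumradius r=2; Taking the union: the 2 present regions are separate (no shared area or edge), so areas and boundary lengths simply add and each stays a separate island — 2 connected regions; (rotated 50° about Z; rotation is an isometry so areas/perimeters/island counts are preserved). The result has 2 disconnected regions.

2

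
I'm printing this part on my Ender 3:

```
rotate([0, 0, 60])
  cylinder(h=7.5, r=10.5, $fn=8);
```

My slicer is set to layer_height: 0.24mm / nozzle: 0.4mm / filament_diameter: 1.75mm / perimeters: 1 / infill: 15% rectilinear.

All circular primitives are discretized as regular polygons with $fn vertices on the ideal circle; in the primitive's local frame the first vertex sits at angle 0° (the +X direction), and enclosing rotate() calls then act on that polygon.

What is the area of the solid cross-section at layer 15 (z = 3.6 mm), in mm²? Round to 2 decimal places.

At z = 3.6 mm: the r=10.5 cylinder contributes a regular 8-gon of circumradius 10.5 (area = (8/2)·10.500²·sin(360°/8) = 311.83 mm²); (whole slice rotated 60° about Z — lengths, areas and connectivity unchanged). Overall, the cross-section is a single solid region. Net area = 311.83 mm².

311.83 mm²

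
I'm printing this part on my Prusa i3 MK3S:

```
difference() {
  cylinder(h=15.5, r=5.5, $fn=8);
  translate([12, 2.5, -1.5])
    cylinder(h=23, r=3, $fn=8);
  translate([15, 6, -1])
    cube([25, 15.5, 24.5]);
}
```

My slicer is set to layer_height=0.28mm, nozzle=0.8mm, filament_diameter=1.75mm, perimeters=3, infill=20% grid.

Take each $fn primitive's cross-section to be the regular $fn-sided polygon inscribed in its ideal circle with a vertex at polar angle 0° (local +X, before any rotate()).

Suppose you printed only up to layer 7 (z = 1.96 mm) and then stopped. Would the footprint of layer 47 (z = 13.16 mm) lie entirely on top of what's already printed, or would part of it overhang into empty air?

entirely on top

Compare the two slices. At z = 1.96: the cylinder: section is a regular 8-gon, circumradius r=5.5 (area = (8/2)·5.500²·sin(360°/8) = 85.56 mm²); the r=3 cylinder at (12, 2.5) gives a regular 8-gon of circumradius 3 (constant along its height) (area = (8/2)·3.000²·sin(360°/8) = 25.46 mm²); the cube at (15, 6) is present — its section is the full 25×15.5 rectangle (area 387.50 mm²); Subtracting the remaining from the first: starting from the r=5.5 cylinder (85.56 mm²), the r=3 cylinder at (12, 2.5) misses the remaining region (no effect); the 25×15.5 cube at (15, 6) misses the remaining region (no effect) — area = 85.56 mm². At z = 13.16: the r=5.5 cylinder gives a regular 8-gon of circumradius 5.5 (constant along its height) (area = (8/2)·5.500²·sin(360°/8) = 85.56 mm²); the r=3 cylinder at (12, 2.5) gives a regular 8-gon of circumradius 3 (constant along its height) (area = (8/2)·3.000²·sin(360°/8) = 25.46 mm²); the cube at (15, 6) (footprint 25×15.5) is included at this height (area 387.50 mm²); After the difference (first − rest): starting from the r=5.5 cylinder (85.56 mm²), the r=3 cylinder at (12, 2.5) misses the remaining region (no effect); the 25×15.5 cube at (15, 6) misses the remaining region (no effect) — area = 85.56 mm². Checking containment: the cross-section at z = 13.16 is a subset of the cross-section at z = 1.96.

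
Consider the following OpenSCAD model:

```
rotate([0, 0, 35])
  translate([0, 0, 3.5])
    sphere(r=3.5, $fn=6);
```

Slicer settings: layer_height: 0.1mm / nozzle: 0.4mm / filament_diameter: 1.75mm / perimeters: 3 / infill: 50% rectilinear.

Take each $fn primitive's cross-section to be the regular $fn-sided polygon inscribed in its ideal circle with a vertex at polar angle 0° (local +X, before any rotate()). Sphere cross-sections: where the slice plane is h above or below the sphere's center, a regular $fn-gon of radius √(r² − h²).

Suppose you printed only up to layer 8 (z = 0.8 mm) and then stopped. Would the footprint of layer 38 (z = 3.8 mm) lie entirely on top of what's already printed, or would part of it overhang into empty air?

Compare the two slices. At z = 0.8: the r=3.5 sphere contributes a regular 6-gon of circumradius √(3.5²−2.7²) = 2.227 (area = (6/2)·2.227²·sin(360°/6) = 12.89 mm²); (rotated 35° about Z; rotation is an isometry so areas/perimeters/island counts are preserved). At z = 3.8: the r=3.5 sphere slices to a regular 6-gon of circumradius 3.487 (√(r²−h²) with h=0.3 from center) (area = (6/2)·3.487²·sin(360°/6) = 31.59 mm²); (whole slice rotated 35° about Z — lengths, areas and connectivity unchanged). Checking containment: at z = 3.8 the cross-section extends beyond the z = 0.8 cross-section by about 18.71 mm².

part overhangs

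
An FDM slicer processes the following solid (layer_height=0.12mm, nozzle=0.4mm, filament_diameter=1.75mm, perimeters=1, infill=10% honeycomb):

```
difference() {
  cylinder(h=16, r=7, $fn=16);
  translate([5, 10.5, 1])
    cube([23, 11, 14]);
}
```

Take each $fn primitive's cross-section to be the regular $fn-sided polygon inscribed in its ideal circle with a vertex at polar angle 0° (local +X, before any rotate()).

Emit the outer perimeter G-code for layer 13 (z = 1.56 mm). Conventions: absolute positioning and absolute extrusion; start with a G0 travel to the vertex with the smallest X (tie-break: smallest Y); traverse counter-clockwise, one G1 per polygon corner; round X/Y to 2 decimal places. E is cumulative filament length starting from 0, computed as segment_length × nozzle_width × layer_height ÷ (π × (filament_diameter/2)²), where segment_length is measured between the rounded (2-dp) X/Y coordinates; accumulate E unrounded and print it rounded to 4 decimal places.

G0 X-7.00 Y0.00 Z1.56
G1 X-6.47 Y-2.68 E0.0545
G1 X-4.95 Y-4.95 E0.1090
G1 X-2.68 Y-6.47 E0.1636
G1 X0.00 Y-7.00 E0.2181
G1 X2.68 Y-6.47 E0.2726
G1 X4.95 Y-4.95 E0.3271
G1 X6.47 Y-2.68 E0.3816
G1 X7.00 Y0.00 E0.4361
G1 X6.47 Y2.68 E0.4907
G1 X4.95 Y4.95 E0.5452
G1 X2.68 Y6.47 E0.5997
G1 X0.00 Y7.00 E0.6542
G1 X-2.68 Y6.47 E0.7087
G1 X-4.95 Y4.95 E0.7633
G1 X-6.47 Y2.68 E0.8178
G1 X-7.00 Y0.00 E0.8723

At z = 1.56 mm: the r=7 cylinder contributes a regular 16-gon of circumradius 7; the cube at (5, 10.5) is present — its section is the full 23×11 rectangle; Taking the first minus the rest: starting from the r=7 cylinder, the 23×11 cube at (5, 10.5) misses the remaining region (no effect) — 1 connected region. The outline is a single polygon with 16 vertices. Extrusion per mm of travel: 0.4 × 0.12 / (π × 0.875²) = 0.019956. Accumulating E over each segment gives final E = 0.8723.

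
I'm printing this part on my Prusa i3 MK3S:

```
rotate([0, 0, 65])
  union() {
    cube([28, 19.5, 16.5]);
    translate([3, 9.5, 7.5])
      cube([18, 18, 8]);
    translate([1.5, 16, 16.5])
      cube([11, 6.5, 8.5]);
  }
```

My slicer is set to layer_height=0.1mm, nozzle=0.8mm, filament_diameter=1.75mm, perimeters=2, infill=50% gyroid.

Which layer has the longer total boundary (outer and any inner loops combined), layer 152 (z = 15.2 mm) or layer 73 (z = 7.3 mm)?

layer 152 (z = 15.2 mm)

Layer 152 (z = 15.2): the cube (footprint 28×19.5) is included at this height (perimeter 95.00 mm); the cube at (3, 9.5) (footprint 18×18) is included at this height (perimeter 72.00 mm); the cube at (1.5, 16) does not reach this height (z outside [16.5, 25]); Merging all regions: the regions partially overlap (shared area 180.00 mm²), so the edge portions inside another operand are dropped and the merged outline is re-measured after clipping — boundary = 111.00 mm; (whole slice rotated 65° about Z — lengths, areas and connectivity unchanged). So its perimeter = 111.00 mm. Layer 73 (z = 7.3): the cube (footprint 28×19.5) is included at this height (perimeter 95.00 mm); the cube at (3, 9.5) is absent (z outside [7.5, 15.5]); the cube at (1.5, 16) is not intersected at this z (z outside [16.5, 25]); Taking the union: only the 28×19.5 cube is present, so the union is just that shape — boundary = 95.00 mm; (rotated 65° about Z; rotation is an isometry so areas/perimeters/island counts are preserved). So its perimeter = 95.00 mm. Layer 152 is larger (111.00 vs 95.00 mm).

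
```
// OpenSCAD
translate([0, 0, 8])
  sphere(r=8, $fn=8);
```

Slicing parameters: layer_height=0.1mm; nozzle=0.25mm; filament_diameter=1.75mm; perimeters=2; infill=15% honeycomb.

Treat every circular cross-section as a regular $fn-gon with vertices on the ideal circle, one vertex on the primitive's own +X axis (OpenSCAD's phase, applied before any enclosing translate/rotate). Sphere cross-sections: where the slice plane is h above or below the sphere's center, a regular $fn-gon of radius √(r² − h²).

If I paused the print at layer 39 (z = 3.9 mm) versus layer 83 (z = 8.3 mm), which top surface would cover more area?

layer 83 (z = 8.3 mm)

Layer 39 (z = 3.9): the r=8 sphere contributes a regular 8-gon of circumradius √(8²−4.1²) = 6.869 (area = (8/2)·6.869²·sin(360°/8) = 133.47 mm²). So its area = 133.47 mm². Layer 83 (z = 8.3): the r=8 sphere contributes a regular 8-gon of circumradius √(8²−0.3²) = 7.994 (area = (8/2)·7.994²·sin(360°/8) = 180.76 mm²). So its area = 180.76 mm². Layer 83 is larger (180.76 vs 133.47 mm²).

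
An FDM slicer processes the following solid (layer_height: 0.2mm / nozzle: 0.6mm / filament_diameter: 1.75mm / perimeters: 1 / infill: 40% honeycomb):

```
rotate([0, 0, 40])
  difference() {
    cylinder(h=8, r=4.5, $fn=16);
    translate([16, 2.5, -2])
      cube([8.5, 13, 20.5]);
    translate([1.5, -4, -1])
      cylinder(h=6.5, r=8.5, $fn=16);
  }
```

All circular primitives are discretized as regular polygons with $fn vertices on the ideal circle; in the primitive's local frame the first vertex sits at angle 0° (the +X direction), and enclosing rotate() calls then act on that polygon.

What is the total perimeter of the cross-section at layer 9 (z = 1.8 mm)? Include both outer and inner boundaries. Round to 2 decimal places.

At z = 1.8 mm: the r=4.5 cylinder gives a regular 16-gon of circumradius 4.5 (constant along its height) (perimeter = 2·16·4.500·sin(180°/16) = 28.09 mm); the cube at (16, 2.5) (footprint 8.5×13) is included at this height (perimeter 43.00 mm); the cylinder at (1.5, -4): section is a regular 16-gon, circumradius r=8.5 (perimeter = 2·16·8.500·sin(180°/16) = 53.06 mm); Taking the first minus the rest: starting from the r=4.5 cylinder, the 8.5×13 cube at (16, 2.5) misses the remaining region (no effect); the r=8.5 cylinder at (1.5, -4) partially overlaps it — only the 60.91 mm² overlap (of its 221.19 mm²) is removed, clipping the outline — boundary = 9.58 mm; (whole slice rotated 40° about Z — lengths, areas and connectivity unchanged). Overall, the cross-section is a single solid region. Total boundary length (outer) = 9.58 mm.

9.58 mm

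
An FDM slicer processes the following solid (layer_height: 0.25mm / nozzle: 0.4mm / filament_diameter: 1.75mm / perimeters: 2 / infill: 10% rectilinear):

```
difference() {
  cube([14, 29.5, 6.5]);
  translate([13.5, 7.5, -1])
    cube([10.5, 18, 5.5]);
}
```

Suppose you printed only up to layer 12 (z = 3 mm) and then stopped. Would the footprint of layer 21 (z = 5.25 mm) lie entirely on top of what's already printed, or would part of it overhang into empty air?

part overhangs

Compare the two slices. At z = 3: the cube (footprint 14×29.5) is included at this height (area 413.00 mm²); the cube at (13.5, 7.5) is present — its section is the full 10.5×18 rectangle (area 189.00 mm²); Taking the first minus the rest: starting from the 14×29.5 cube (413.00 mm²), the 10.5×18 cube at (13.5, 7.5) partially overlaps it — only the 9.00 mm² overlap (of its 189.00 mm²) is removed, clipping the outline — area = 404.00 mm². At z = 5.25: the 14×29.5 cube contributes its full rectangle (area 413.00 mm²); the cube at (13.5, 7.5) is absent (z outside [-1, 4.5]); Taking the first minus the rest: none of the subtracted shapes is present at this height, so the 14×29.5 cube is unchanged — area = 413.00 mm². Checking containment: at z = 5.25 the cross-section extends beyond the z = 3 cross-section by about 9.00 mm².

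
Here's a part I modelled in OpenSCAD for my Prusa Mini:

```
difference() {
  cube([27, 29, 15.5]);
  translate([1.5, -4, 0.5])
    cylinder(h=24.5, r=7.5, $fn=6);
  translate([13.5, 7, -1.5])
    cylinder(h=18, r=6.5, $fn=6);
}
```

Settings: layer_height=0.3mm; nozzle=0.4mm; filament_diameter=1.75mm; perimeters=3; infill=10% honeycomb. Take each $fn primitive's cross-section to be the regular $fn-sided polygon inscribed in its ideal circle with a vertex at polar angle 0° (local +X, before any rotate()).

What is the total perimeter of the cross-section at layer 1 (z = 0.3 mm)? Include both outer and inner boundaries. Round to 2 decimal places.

At z = 0.3 mm: the cube (footprint 27×29) is included at this height (perimeter 112.00 mm); the cylinder at (1.5, -4) is not intersected at this z (z outside [0.5, 25]); the cylinder at (13.5, 7): section is a regular 6-gon, circumradius r=6.5 (perimeter = 2·6·6.500·sin(180°/6) = 39.00 mm); Subtracting the remaining from the first: starting from the 27×29 cube, the r=6.5 cylinder at (13.5, 7) lies wholly inside it (removes its full 109.77 mm² and its 39.00 mm outline becomes a hole wall) — boundary (outer + 1 inner loop) = 151.00 mm. Overall, the cross-section is one region with 1 hole. Total boundary length (outer + inner) = 151.00 mm.

151.00 mm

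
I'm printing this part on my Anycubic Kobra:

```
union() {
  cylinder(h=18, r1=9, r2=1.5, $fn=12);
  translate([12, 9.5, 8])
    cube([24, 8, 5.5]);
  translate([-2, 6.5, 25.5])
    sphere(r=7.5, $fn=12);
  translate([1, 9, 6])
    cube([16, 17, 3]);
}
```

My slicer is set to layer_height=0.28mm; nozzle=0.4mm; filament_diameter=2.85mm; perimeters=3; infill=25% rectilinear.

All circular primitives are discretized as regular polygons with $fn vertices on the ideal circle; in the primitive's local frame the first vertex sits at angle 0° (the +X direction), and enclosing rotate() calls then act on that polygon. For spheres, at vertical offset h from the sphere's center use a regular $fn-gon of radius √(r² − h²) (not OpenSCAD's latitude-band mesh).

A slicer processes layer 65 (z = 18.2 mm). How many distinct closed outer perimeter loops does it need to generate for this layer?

1

At z = 18.2 mm: the cone is not intersected at this z (z outside [0, 18]); the cube at (12, 9.5) is absent (z outside [8, 13.5]); the r=7.5 sphere at (-2, 6.5) contributes a regular 12-gon of circumradius √(7.5²−7.3²) = 1.720; the cube at (1, 9) is not intersected at this z (z outside [6, 9]); Merging all regions: only the r=7.5 sphere at (-2, 6.5) is present, so the union is just that shape — 1 connected region. The result has 1 disconnected region.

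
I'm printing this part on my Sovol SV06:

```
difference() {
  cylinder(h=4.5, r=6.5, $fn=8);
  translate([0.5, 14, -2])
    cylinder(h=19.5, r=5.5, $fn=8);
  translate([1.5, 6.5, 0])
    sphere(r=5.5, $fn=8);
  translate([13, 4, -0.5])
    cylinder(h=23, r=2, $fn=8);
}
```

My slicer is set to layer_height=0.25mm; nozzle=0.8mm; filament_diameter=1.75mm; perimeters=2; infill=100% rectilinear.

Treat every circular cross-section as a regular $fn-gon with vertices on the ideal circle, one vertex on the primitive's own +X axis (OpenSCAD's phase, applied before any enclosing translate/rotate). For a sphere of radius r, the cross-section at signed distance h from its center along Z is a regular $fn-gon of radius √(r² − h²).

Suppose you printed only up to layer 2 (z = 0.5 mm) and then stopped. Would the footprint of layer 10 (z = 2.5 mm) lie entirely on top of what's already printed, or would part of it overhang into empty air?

part overhangs

Compare the two slices. At z = 0.5: the cylinder: section is a regular 8-gon, circumradius r=6.5 (area = (8/2)·6.500²·sin(360°/8) = 119.50 mm²); the r=5.5 cylinder at (0.5, 14) gives a regular 8-gon of circumradius 5.5 (constant along its height) (area = (8/2)·5.500²·sin(360°/8) = 85.56 mm²); the sphere at (1.5, 6.5): section is a regular 8-gon, circumradius = √(r²−h²) = √(5.5²−0.5²) = 5.477 (area = (8/2)·5.477²·sin(360°/8) = 84.85 mm²); the r=2 cylinder at (13, 4) gives a regular 8-gon of circumradius 2 (constant along its height) (area = (8/2)·2.000²·sin(360°/8) = 11.31 mm²); Subtracting the remaining from the first: starting from the r=6.5 cylinder (119.50 mm²), the r=5.5 cylinder at (0.5, 14) misses the remaining region (no effect); the r=5.5 sphere at (1.5, 6.5) partially overlaps it — only the 29.94 mm² overlap (of its 84.85 mm²) is removed, clipping the outline; the r=2 cylinder at (13, 4) misses the remaining region (no effect) — area = 89.56 mm². At z = 2.5: the r=6.5 cylinder contributes a regular 8-gon of circumradius 6.5 (area = (8/2)·6.500²·sin(360°/8) = 119.50 mm²); the r=5.5 cylinder at (0.5, 14) contributes a regular 8-gon of circumradius 5.5 (area = (8/2)·5.500²·sin(360°/8) = 85.56 mm²); the r=5.5 sphere at (1.5, 6.5) slices to a regular 8-gon of circumradius 4.899 (√(r²−h²) with h=2.5 from center) (area = (8/2)·4.899²·sin(360°/8) = 67.88 mm²); the cylinder at (13, 4): section is a regular 8-gon, circumradius r=2 (area = (8/2)·2.000²·sin(360°/8) = 11.31 mm²); Subtracting the remaining from the first: starting from the r=6.5 cylinder (119.50 mm²), the r=5.5 cylinder at (0.5, 14) misses the remaining region (no effect); the r=5.5 sphere at (1.5, 6.5) partially overlaps it — only the 24.22 mm² overlap (of its 67.88 mm²) is removed, clipping the outline; the r=2 cylinder at (13, 4) misses the remaining region (no effect) — area = 95.28 mm². Checking containment: at z = 2.5 the cross-section extends beyond the z = 0.5 cross-section by about 5.72 mm².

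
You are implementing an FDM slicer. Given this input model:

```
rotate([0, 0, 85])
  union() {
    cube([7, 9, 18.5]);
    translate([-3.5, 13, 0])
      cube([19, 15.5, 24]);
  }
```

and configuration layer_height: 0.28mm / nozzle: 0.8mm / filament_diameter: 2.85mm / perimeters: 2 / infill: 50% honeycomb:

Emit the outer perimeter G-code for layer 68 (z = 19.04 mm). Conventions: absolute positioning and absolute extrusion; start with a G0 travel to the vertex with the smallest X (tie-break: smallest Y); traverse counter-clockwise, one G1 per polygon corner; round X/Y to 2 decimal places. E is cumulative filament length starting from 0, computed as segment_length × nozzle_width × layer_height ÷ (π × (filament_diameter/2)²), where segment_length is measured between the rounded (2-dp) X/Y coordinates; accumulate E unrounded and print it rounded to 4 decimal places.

At z = 19.04 mm: the cube does not reach this height (z outside [0, 18.5]); the cube at (-3.5, 13) is present — its section is the full 19×15.5 rectangle; Taking the union: only the 19×15.5 cube at (-3.5, 13) is present, so the union is just that shape — 1 connected region; (rotated 85° about Z; rotation is an isometry so areas/perimeters/island counts are preserved). The outline is a single polygon with 4 vertices. Extrusion per mm of travel: 0.8 × 0.28 / (π × 1.425²) = 0.035113. Accumulating E over each segment gives final E = 2.4222.

G0 X-28.70 Y-1.00 Z19.04
G1 X-13.26 Y-2.35 E0.5442
G1 X-11.60 Y16.57 E1.2111
G1 X-27.04 Y17.92 E1.7553
G1 X-28.70 Y-1.00 E2.4222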